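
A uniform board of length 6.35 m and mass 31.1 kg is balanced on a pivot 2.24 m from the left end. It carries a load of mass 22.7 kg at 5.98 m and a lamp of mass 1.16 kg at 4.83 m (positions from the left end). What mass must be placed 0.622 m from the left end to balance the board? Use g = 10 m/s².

m ≈ 72.3 kg

Sum moments about the pivot (at 2.24 m from the left end) (the support reaction has zero arm there).
Beam weight: 31.1 × 10 = 311 N down at 3.175 m → arm 0.935 m, τ = 311 × 0.935 = 290.8 N·m clockwise.
Load: 22.7 × 10 = 227 N down at 5.98 m → arm 3.74 m, τ = 227 × 3.74 = 849 N·m clockwise.
Lamp: 1.16 × 10 = 11.6 N down at 4.83 m → arm 2.59 m, τ = 11.6 × 2.59 = 30.04 N·m clockwise.
Net moment of known loads = 1170 N·m clockwise.
An unknown mass m at 0.622 m has arm 1.618 m; its moment is m·g·1.618 counterclockwise.
For rotational equilibrium, m × 10 × 1.618 = 1170, so m = 1170 / (10 × 1.618) = 72.3 kg.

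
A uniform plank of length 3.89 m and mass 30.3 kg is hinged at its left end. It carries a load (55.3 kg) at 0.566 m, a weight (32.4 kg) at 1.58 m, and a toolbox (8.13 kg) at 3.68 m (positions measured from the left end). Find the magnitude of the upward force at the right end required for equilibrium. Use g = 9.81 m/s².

F ≈ 432 N

Taking torques about the left end:
Beam weight: 30.3 × 9.81 = 297.2 N down at 1.945 m → arm 1.945 m, τ = 297.2 × 1.945 = 578.1 N·m clockwise.
Load: 55.3 × 9.81 = 542.5 N down at 0.566 m → arm 0.566 m, τ = 542.5 × 0.566 = 307.1 N·m clockwise.
Weight: 32.4 × 9.81 = 317.8 N down at 1.58 m → arm 1.58 m, τ = 317.8 × 1.58 = 502.1 N·m clockwise.
Toolbox: 8.13 × 9.81 = 79.76 N down at 3.68 m → arm 3.68 m, τ = 79.76 × 3.68 = 293.5 N·m clockwise.
Net moment of the loads = 1681 N·m clockwise.
The upward force F acts at the right end, arm 3.89 m, giving F × 3.89 counterclockwise.
Setting net torque to zero: F × 3.89 = 1681 → F = 1681 / 3.89 = 432 N.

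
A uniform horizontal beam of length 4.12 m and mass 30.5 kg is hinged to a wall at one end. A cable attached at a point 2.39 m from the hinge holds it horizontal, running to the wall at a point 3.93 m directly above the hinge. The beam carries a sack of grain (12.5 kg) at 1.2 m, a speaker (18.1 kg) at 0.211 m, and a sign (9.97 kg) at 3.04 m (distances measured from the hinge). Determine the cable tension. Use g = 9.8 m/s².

T ≈ 537 N

Sum moments about the hinge (the unknown hinge reaction has zero arm there).
Beam weight: 30.5 × 9.8 = 298.9 N down at 2.06 m → arm 2.06 m, τ = 298.9 × 2.06 = 615.7 N·m clockwise.
Sack of grain: 12.5 × 9.8 = 122.5 N down at 1.2 m → arm 1.2 m, τ = 122.5 × 1.2 = 147 N·m clockwise.
Speaker: 18.1 × 9.8 = 177.4 N down at 0.211 m → arm 0.211 m, τ = 177.4 × 0.211 = 37.43 N·m clockwise.
Sign: 9.97 × 9.8 = 97.71 N down at 3.04 m → arm 3.04 m, τ = 97.71 × 3.04 = 297 N·m clockwise.
Total clockwise load moment = 1097 N·m.
The cable tension T acts at 2.39 m; only its component perpendicular to the beam, T sinθ, produces torque. sinθ = h/√(h²+d²) = 3.93/√(3.93²+2.39²) = 0.8544.
Balancing moments: T × 2.39 × 0.8544 = 1097, giving T = 1097 / 2.042 = 537 N.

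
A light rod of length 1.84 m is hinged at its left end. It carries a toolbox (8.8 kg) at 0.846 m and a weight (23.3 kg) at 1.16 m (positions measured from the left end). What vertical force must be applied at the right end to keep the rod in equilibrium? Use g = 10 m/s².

F ≈ 187 N

Taking torques about the left end:
Toolbox: 8.8 × 10 = 88 N down at 0.846 m → arm 0.846 m, τ = 88 × 0.846 = 74.45 N·m clockwise.
Weight: 23.3 × 10 = 233 N down at 1.16 m → arm 1.16 m, τ = 233 × 1.16 = 270.3 N·m clockwise.
Net moment of the loads = 344.8 N·m clockwise.
The upward force F acts at the right end, arm 1.84 m, giving F × 1.84 counterclockwise.
Στ = 0 ⇒ F × 1.84 = 344.8 ⇒ F = 344.8 / 1.84 = 187 N.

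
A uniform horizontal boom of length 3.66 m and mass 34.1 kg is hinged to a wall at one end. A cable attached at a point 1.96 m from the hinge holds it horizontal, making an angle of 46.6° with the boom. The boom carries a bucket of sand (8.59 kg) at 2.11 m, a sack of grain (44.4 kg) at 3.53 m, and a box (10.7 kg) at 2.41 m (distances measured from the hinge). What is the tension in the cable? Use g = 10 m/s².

Take moments about the hinge.
Beam weight: 34.1 × 10 = 341 N down at 1.83 m → arm 1.83 m, τ = 341 × 1.83 = 624 N·m clockwise.
Bucket of sand: 8.59 × 10 = 85.9 N down at 2.11 m → arm 2.11 m, τ = 85.9 × 2.11 = 181.2 N·m clockwise.
Sack of grain: 44.4 × 10 = 444 N down at 3.53 m → arm 3.53 m, τ = 444 × 3.53 = 1567 N·m clockwise.
Box: 10.7 × 10 = 107 N down at 2.41 m → arm 2.41 m, τ = 107 × 2.41 = 257.9 N·m clockwise.
Total clockwise load moment = 2630 N·m.
The cable tension T acts at 1.96 m; only its component perpendicular to the boom, T sinθ, produces torque. sin 46.6° = 0.7266.
Setting net torque to zero: T × 1.96 × 0.7266 = 2630 → T = 2630 / 1.424 = 1850 N.

T ≈ 1850 N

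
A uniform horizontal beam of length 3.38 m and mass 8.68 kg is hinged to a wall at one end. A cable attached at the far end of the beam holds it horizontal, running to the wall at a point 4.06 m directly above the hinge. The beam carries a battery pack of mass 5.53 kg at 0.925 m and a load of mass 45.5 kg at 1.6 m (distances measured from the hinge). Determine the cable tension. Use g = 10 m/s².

Taking torques about the hinge:
Beam weight: 8.68 × 10 = 86.8 N down at 1.69 m → arm 1.69 m, τ = 86.8 × 1.69 = 146.7 N·m clockwise.
Battery pack: 5.53 × 10 = 55.3 N down at 0.925 m → arm 0.925 m, τ = 55.3 × 0.925 = 51.15 N·m clockwise.
Load: 45.5 × 10 = 455 N down at 1.6 m → arm 1.6 m, τ = 455 × 1.6 = 728 N·m clockwise.
Total clockwise load moment = 925.9 N·m.
The cable tension T acts at 3.38 m; only its component perpendicular to the beam, T sinθ, produces torque. sinθ = h/√(h²+d²) = 4.06/√(4.06²+3.38²) = 0.7685.
Setting net torque to zero: T × 3.38 × 0.7685 = 925.9 → T = 925.9 / 2.598 = 356 N.

T ≈ 356 N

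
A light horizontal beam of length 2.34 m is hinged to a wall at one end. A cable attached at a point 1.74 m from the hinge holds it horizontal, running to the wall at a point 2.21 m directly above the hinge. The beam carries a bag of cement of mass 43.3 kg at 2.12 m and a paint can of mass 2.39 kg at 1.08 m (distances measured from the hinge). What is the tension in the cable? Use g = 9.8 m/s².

T ≈ 677 N

Sum moments about the hinge (the unknown hinge reaction has zero arm there).
Bag of cement: 43.3 × 9.8 = 424.3 N down at 2.12 m → arm 2.12 m, τ = 424.3 × 2.12 = 899.5 N·m clockwise.
Paint can: 2.39 × 9.8 = 23.42 N down at 1.08 m → arm 1.08 m, τ = 23.42 × 1.08 = 25.29 N·m clockwise.
Total clockwise load moment = 924.8 N·m.
The cable tension T acts at 1.74 m; only its component perpendicular to the beam, T sinθ, produces torque. sinθ = h/√(h²+d²) = 2.21/√(2.21²+1.74²) = 0.7857.
Balancing moments: T × 1.74 × 0.7857 = 924.8, giving T = 924.8 / 1.367 = 677 N.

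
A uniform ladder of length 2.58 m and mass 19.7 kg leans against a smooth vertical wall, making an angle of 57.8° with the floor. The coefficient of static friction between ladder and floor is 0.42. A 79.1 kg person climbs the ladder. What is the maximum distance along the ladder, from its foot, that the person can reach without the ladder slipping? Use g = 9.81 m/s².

d ≈ 1.83 m

Choose the foot of the ladder as the axis so the floor normal and friction both act there and drop out.
Ladder weight 19.7×9.81 = 193.3 N acts at 1.29 m along the ladder; its horizontal arm is 1.29·cos57.8° = 0.6874 m → τ = 132.9 N·m clockwise.
Person weight 79.1×9.81 = 776 N at distance d → arm d·cos57.8° → τ = 776·d·0.5329 clockwise.
Wall normal N at the top has arm L sinθ = 2.183 m counterclockwise, so Στ = 0 gives N·2.183 = 132.9 + 413.5·d.
ΣFy = 0 ⇒ N_floor = 969.3 N, so the maximum friction is μ_s·N_floor = 0.42×969.3 = 407.1 N. ΣFx = 0 ⇒ N_wall = f, so at the slipping point N = 407.1 N.
Substituting: 407.1×2.183 = 132.9 + 413.5·d ⇒ d = (888.7 − 132.9) / 413.5 = 1.83 m.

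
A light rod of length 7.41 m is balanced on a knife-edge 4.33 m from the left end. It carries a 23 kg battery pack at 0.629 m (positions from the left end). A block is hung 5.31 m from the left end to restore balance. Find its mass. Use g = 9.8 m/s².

m ≈ 86.9 kg

Choose the knife-edge (at 4.33 m from the left end) as the axis so the support reaction has zero arm there.
Battery pack: 23 × 9.8 = 225.4 N down at 0.629 m → arm 3.701 m, τ = 225.4 × 3.701 = 834.2 N·m counterclockwise.
Net moment of known loads = 834.2 N·m counterclockwise.
An unknown mass m at 5.31 m has arm 0.98 m; its moment is m·g·0.98 clockwise.
Balancing moments: m × 9.8 × 0.98 = 834.2, giving m = 834.2 / (9.8 × 0.98) = 86.9 kg.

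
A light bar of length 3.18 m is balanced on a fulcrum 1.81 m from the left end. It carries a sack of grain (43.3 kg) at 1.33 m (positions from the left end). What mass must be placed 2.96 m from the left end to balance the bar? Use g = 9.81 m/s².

m ≈ 18.1 kg

Taking torques about the fulcrum (at 1.81 m from the left end):
Sack of grain: 43.3 × 9.81 = 424.8 N down at 1.33 m → arm 0.48 m, τ = 424.8 × 0.48 = 203.9 N·m counterclockwise.
Net moment of known loads = 203.9 N·m counterclockwise.
An unknown mass m at 2.96 m has arm 1.15 m; its moment is m·g·1.15 clockwise.
Setting net torque to zero: m × 9.81 × 1.15 = 203.9 → m = 203.9 / (9.81 × 1.15) = 18.1 kg.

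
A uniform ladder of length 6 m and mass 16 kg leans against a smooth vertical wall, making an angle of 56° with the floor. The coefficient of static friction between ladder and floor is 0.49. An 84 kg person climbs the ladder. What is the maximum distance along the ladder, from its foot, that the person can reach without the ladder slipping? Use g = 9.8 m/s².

Sum moments about the foot of the ladder (the floor normal and friction both act there and drop out).
Ladder weight 16×9.8 = 156.8 N acts at 3 m along the ladder; its horizontal arm is 3·cos56° = 1.678 m → τ = 263.1 N·m clockwise.
Person weight 84×9.8 = 823.2 N at distance d → arm d·cos56° → τ = 823.2·d·0.5592 clockwise.
Wall normal N at the top has arm L sinθ = 4.974 m counterclockwise, so Στ = 0 gives N·4.974 = 263.1 + 460.3·d.
ΣFy = 0 ⇒ N_floor = 980 N, so the maximum friction is μ_s·N_floor = 0.49×980 = 480.2 N. ΣFx = 0 ⇒ N_wall = f, so at the slipping point N = 480.2 N.
Substituting: 480.2×4.974 = 263.1 + 460.3·d ⇒ d = (2389 − 263.1) / 460.3 = 4.62 m.

d ≈ 4.62 m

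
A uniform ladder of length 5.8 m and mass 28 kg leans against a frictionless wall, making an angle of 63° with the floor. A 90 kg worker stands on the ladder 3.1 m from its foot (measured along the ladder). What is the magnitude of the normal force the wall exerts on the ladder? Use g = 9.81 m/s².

N_wall ≈ 310 N

Taking torques about the foot of the ladder:
Ladder weight 28×9.81 = 274.7 N acts at 2.9 m along the ladder; its horizontal arm is 2.9·cos63° = 1.317 m → τ = 361.8 N·m clockwise.
Worker: 90×9.81 = 882.9 N at 3.1 m → arm 1.407 m → τ = 1242 N·m clockwise.
Wall normal N acts horizontally at the top; its moment arm is the height L sinθ = 5.8·sin63° = 5.168 m, counterclockwise.
Setting net torque to zero: N × 5.168 = 1604 → N = 310 N.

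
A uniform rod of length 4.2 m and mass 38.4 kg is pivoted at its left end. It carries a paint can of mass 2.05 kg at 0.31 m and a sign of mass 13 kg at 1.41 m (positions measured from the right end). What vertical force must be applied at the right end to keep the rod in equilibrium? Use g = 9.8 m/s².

Taking torques about the left end:
Beam weight: 38.4 × 9.8 = 376.3 N down at 2.1 m → arm 2.1 m, τ = 376.3 × 2.1 = 790.2 N·m clockwise.
Paint can: 2.05 × 9.8 = 20.09 N down at 0.31 m → arm 3.89 m, τ = 20.09 × 3.89 = 78.15 N·m clockwise.
Sign: 13 × 9.8 = 127.4 N down at 1.41 m → arm 2.79 m, τ = 127.4 × 2.79 = 355.4 N·m clockwise.
Net moment of the loads = 1224 N·m clockwise.
The upward force F acts at the right end, arm 4.2 m, giving F × 4.2 counterclockwise.
Balancing moments: F × 4.2 = 1224, giving F = 1224 / 4.2 = 291 N.

F ≈ 291 N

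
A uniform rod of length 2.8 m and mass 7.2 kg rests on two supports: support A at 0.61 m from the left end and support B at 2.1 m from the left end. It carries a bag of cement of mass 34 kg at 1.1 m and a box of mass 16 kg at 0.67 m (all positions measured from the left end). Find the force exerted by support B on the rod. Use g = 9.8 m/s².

R_B ≈ 153 N

Take moments about support A.
Beam weight: 7.2 × 9.8 = 70.56 N down at 1.4 m → arm 0.79 m, τ = 70.56 × 0.79 = 55.74 N·m clockwise.
Bag of cement: 34 × 9.8 = 333.2 N down at 1.1 m → arm 0.49 m, τ = 333.2 × 0.49 = 163.3 N·m clockwise.
Box: 16 × 9.8 = 156.8 N down at 0.67 m → arm 0.06 m, τ = 156.8 × 0.06 = 9.408 N·m clockwise.
Net load moment about support A = 228.4 N·m clockwise.
Reaction R at support B is upward at 2.1 m, arm 1.49 m → moment R × 1.49 counterclockwise.
For rotational equilibrium, R × 1.49 = 228.4, so R = 153 N.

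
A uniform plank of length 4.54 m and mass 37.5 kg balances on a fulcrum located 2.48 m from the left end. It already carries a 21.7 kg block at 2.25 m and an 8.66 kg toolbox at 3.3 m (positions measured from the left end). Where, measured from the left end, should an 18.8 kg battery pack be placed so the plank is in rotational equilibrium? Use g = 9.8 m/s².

Take moments about the fulcrum (at 2.48 m from the left end).
Beam weight: 37.5 × 9.8 = 367.5 N down at 2.27 m → arm 0.21 m, τ = 367.5 × 0.21 = 77.17 N·m counterclockwise.
Block: 21.7 × 9.8 = 212.7 N down at 2.25 m → arm 0.23 m, τ = 212.7 × 0.23 = 48.92 N·m counterclockwise.
Toolbox: 8.66 × 9.8 = 84.87 N down at 3.3 m → arm 0.82 m, τ = 84.87 × 0.82 = 69.59 N·m clockwise.
Net moment of existing loads = 56.5 N·m counterclockwise.
The battery pack weighs 18.8 × 9.8 = 184.2 N and must supply an equal clockwise moment, so its lever arm about the fulcrum is 56.5 / 184.2 = 0.307 m.
That puts it at 2.48 + 0.307 = 2.79 m from the left end.

x ≈ 2.79 m from the left end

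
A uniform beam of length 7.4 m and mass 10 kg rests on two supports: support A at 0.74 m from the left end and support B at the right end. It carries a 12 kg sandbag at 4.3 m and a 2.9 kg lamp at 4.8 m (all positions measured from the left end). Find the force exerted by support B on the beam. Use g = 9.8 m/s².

R_B ≈ 124 N

Choose support A as the axis so its reaction then has zero moment arm.
Beam weight: 10 × 9.8 = 98 N down at 3.7 m → arm 2.96 m, τ = 98 × 2.96 = 290.1 N·m clockwise.
Sandbag: 12 × 9.8 = 117.6 N down at 4.3 m → arm 3.56 m, τ = 117.6 × 3.56 = 418.7 N·m clockwise.
Lamp: 2.9 × 9.8 = 28.42 N down at 4.8 m → arm 4.06 m, τ = 28.42 × 4.06 = 115.4 N·m clockwise.
Net load moment about support A = 824.2 N·m clockwise.
Reaction R at support B is upward at 7.4 m, arm 6.66 m → moment R × 6.66 counterclockwise.
Setting net torque to zero: R × 6.66 = 824.2 → R = 124 N.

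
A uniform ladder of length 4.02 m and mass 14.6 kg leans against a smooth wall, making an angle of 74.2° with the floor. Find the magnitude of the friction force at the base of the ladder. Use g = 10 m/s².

Taking torques about the foot of the ladder:
Ladder weight 14.6×10 = 146 N acts at 2.01 m along the ladder; its horizontal arm is 2.01·cos74.2° = 0.5473 m → τ = 79.91 N·m clockwise.
Wall normal N acts horizontally at the top; its moment arm is the height L sinθ = 4.02·sin74.2° = 3.868 m, counterclockwise.
Setting net torque to zero: N × 3.868 = 79.91 → N = 20.7 N.
ΣFx = 0: friction at the foot balances the wall's push, so f = N_wall = 20.7 N.

f ≈ 20.7 N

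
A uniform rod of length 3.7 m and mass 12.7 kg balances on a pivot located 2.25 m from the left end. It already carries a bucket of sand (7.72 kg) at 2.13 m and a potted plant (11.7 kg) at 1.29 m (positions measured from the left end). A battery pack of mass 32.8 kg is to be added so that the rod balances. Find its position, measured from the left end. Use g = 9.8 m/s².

Choose the pivot (at 2.25 m from the left end) as the axis so the support reaction has zero arm there.
Beam weight: 12.7 × 9.8 = 124.5 N down at 1.85 m → arm 0.4 m, τ = 124.5 × 0.4 = 49.8 N·m counterclockwise.
Bucket of sand: 7.72 × 9.8 = 75.66 N down at 2.13 m → arm 0.12 m, τ = 75.66 × 0.12 = 9.079 N·m counterclockwise.
Potted plant: 11.7 × 9.8 = 114.7 N down at 1.29 m → arm 0.96 m, τ = 114.7 × 0.96 = 110.1 N·m counterclockwise.
Net moment of existing loads = 169 N·m counterclockwise.
The battery pack weighs 32.8 × 9.8 = 321.4 N and must supply an equal clockwise moment, so its lever arm about the pivot is 169 / 321.4 = 0.526 m.
That puts it at 2.25 + 0.526 = 2.78 m from the left end.

x ≈ 2.78 m from the left end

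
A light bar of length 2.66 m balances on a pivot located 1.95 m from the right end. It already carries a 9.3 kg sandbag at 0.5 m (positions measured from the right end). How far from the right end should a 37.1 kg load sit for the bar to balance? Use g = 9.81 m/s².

Choose the pivot (at 1.95 m from the right end) as the axis so the support reaction has zero arm there.
Sandbag: 9.3 × 9.81 = 91.23 N down at 0.5 m → arm 1.45 m, τ = 91.23 × 1.45 = 132.3 N·m clockwise.
Net moment of existing loads = 132.3 N·m clockwise.
The load weighs 37.1 × 9.81 = 364 N and must supply an equal counterclockwise moment, so its lever arm about the pivot is 132.3 / 364 = 0.363 m.
That puts it at 1.95 + 0.363 = 2.31 m from the right end.

x ≈ 2.31 m from the right end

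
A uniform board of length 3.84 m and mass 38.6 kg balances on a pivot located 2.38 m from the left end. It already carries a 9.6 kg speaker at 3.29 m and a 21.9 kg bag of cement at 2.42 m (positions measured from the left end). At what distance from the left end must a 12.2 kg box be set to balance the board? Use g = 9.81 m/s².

Sum moments about the pivot (at 2.38 m from the left end) (the support reaction has zero arm there).
Beam weight: 38.6 × 9.81 = 378.7 N down at 1.92 m → arm 0.46 m, τ = 378.7 × 0.46 = 174.2 N·m counterclockwise.
Speaker: 9.6 × 9.81 = 94.18 N down at 3.29 m → arm 0.91 m, τ = 94.18 × 0.91 = 85.7 N·m clockwise.
Bag of cement: 21.9 × 9.81 = 214.8 N down at 2.42 m → arm 0.04 m, τ = 214.8 × 0.04 = 8.592 N·m clockwise.
Net moment of existing loads = 79.91 N·m counterclockwise.
The box weighs 12.2 × 9.81 = 119.7 N and must supply an equal clockwise moment, so its lever arm about the pivot is 79.91 / 119.7 = 0.668 m.
That puts it at 2.38 + 0.668 = 3.05 m from the left end.

x ≈ 3.05 m from the left end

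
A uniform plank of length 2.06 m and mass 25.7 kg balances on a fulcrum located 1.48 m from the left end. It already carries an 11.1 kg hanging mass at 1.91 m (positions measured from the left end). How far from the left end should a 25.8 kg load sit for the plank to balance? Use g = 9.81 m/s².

Take moments about the fulcrum (at 1.48 m from the left end).
Beam weight: 25.7 × 9.81 = 252.1 N down at 1.03 m → arm 0.45 m, τ = 252.1 × 0.45 = 113.4 N·m counterclockwise.
Hanging mass: 11.1 × 9.81 = 108.9 N down at 1.91 m → arm 0.43 m, τ = 108.9 × 0.43 = 46.83 N·m clockwise.
Net moment of existing loads = 66.57 N·m counterclockwise.
The load weighs 25.8 × 9.81 = 253.1 N and must supply an equal clockwise moment, so its lever arm about the fulcrum is 66.57 / 253.1 = 0.263 m.
That puts it at 1.48 + 0.263 = 1.74 m from the left end.

x ≈ 1.74 m from the left end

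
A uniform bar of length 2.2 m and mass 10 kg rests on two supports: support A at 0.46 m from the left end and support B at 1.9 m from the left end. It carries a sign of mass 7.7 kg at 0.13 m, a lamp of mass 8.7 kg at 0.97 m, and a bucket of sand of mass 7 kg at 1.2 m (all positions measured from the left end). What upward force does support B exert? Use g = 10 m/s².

Take moments about support A.
Beam weight: 10 × 10 = 100 N down at 1.1 m → arm 0.64 m, τ = 100 × 0.64 = 64 N·m clockwise.
Sign: 7.7 × 10 = 77 N down at 0.13 m → arm 0.33 m, τ = 77 × 0.33 = 25.41 N·m counterclockwise.
Lamp: 8.7 × 10 = 87 N down at 0.97 m → arm 0.51 m, τ = 87 × 0.51 = 44.37 N·m clockwise.
Bucket of sand: 7 × 10 = 70 N down at 1.2 m → arm 0.74 m, τ = 70 × 0.74 = 51.8 N·m clockwise.
Net load moment about support A = 134.8 N·m clockwise.
Reaction R at support B is upward at 1.9 m, arm 1.44 m → moment R × 1.44 counterclockwise.
Στ = 0 ⇒ R × 1.44 = 134.8 ⇒ R = 93.6 N.

R_B ≈ 93.6 N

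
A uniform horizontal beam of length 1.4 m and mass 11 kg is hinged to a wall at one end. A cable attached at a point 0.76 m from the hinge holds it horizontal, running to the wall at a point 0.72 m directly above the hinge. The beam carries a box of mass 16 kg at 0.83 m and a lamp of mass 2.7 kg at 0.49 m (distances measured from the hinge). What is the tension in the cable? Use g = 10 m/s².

T ≈ 427 N

Choose the hinge as the axis so the unknown hinge reaction has zero arm there.
Beam weight: 11 × 10 = 110 N down at 0.7 m → arm 0.7 m, τ = 110 × 0.7 = 77 N·m clockwise.
Box: 16 × 10 = 160 N down at 0.83 m → arm 0.83 m, τ = 160 × 0.83 = 132.8 N·m clockwise.
Lamp: 2.7 × 10 = 27 N down at 0.49 m → arm 0.49 m, τ = 27 × 0.49 = 13.23 N·m clockwise.
Total clockwise load moment = 223 N·m.
The cable tension T acts at 0.76 m; only its component perpendicular to the beam, T sinθ, produces torque. sinθ = h/√(h²+d²) = 0.72/√(0.72²+0.76²) = 0.6877.
Στ = 0 ⇒ T × 0.76 × 0.6877 = 223 ⇒ T = 223 / 0.5227 = 427 N.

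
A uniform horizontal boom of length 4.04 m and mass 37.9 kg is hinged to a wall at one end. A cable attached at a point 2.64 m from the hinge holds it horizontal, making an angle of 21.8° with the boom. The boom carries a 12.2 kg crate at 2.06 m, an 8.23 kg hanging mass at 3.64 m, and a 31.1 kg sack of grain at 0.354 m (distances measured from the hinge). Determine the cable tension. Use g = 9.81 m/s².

About the hinge:
Beam weight: 37.9 × 9.81 = 371.8 N down at 2.02 m → arm 2.02 m, τ = 371.8 × 2.02 = 751 N·m clockwise.
Crate: 12.2 × 9.81 = 119.7 N down at 2.06 m → arm 2.06 m, τ = 119.7 × 2.06 = 246.6 N·m clockwise.
Hanging mass: 8.23 × 9.81 = 80.74 N down at 3.64 m → arm 3.64 m, τ = 80.74 × 3.64 = 293.9 N·m clockwise.
Sack of grain: 31.1 × 9.81 = 305.1 N down at 0.354 m → arm 0.354 m, τ = 305.1 × 0.354 = 108 N·m clockwise.
Total clockwise load moment = 1400 N·m.
The cable tension T acts at 2.64 m; only its component perpendicular to the boom, T sinθ, produces torque. sin 21.8° = 0.3714.
For rotational equilibrium, T × 2.64 × 0.3714 = 1400, so T = 1400 / 0.9805 = 1430 N.

T ≈ 1430 N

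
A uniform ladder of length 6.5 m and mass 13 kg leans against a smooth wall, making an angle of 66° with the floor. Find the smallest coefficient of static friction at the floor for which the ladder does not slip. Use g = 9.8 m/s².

μ_min ≈ 0.223

About the foot of the ladder:
Ladder weight 13×9.8 = 127.4 N acts at 3.25 m along the ladder; its horizontal arm is 3.25·cos66° = 1.322 m → τ = 168.4 N·m clockwise.
Wall normal N acts horizontally at the top; its moment arm is the height L sinθ = 6.5·sin66° = 5.938 m, counterclockwise.
Balancing moments: N × 5.938 = 168.4, giving N = 28.36 N.
ΣFx = 0 ⇒ f = N_wall = 28.36 N. ΣFy = 0 ⇒ N_floor = 127.4 N.
μ_min = f / N_floor = 28.36 / 127.4 = 0.223.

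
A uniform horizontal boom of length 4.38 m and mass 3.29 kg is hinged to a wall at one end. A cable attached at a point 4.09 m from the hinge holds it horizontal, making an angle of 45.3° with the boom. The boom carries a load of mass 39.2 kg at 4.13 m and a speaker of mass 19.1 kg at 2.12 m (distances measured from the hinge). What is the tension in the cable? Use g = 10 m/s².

Take moments about the hinge.
Beam weight: 3.29 × 10 = 32.9 N down at 2.19 m → arm 2.19 m, τ = 32.9 × 2.19 = 72.05 N·m clockwise.
Load: 39.2 × 10 = 392 N down at 4.13 m → arm 4.13 m, τ = 392 × 4.13 = 1619 N·m clockwise.
Speaker: 19.1 × 10 = 191 N down at 2.12 m → arm 2.12 m, τ = 191 × 2.12 = 404.9 N·m clockwise.
Total clockwise load moment = 2096 N·m.
The cable tension T acts at 4.09 m; only its component perpendicular to the boom, T sinθ, produces torque. sin 45.3° = 0.7108.
Στ = 0 ⇒ T × 4.09 × 0.7108 = 2096 ⇒ T = 2096 / 2.907 = 721 N.

T ≈ 721 N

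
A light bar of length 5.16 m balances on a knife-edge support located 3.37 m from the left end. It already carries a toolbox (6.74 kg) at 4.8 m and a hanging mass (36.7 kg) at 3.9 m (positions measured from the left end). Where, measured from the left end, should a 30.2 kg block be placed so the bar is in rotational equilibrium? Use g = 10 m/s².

Take moments about the knife-edge support (at 3.37 m from the left end).
Toolbox: 6.74 × 10 = 67.4 N down at 4.8 m → arm 1.43 m, τ = 67.4 × 1.43 = 96.38 N·m clockwise.
Hanging mass: 36.7 × 10 = 367 N down at 3.9 m → arm 0.53 m, τ = 367 × 0.53 = 194.5 N·m clockwise.
Net moment of existing loads = 290.9 N·m clockwise.
The block weighs 30.2 × 10 = 302 N and must supply an equal counterclockwise moment, so its lever arm about the knife-edge support is 290.9 / 302 = 0.963 m.
That puts it at 3.37 − 0.963 = 2.41 m from the left end.

x ≈ 2.41 m from the left end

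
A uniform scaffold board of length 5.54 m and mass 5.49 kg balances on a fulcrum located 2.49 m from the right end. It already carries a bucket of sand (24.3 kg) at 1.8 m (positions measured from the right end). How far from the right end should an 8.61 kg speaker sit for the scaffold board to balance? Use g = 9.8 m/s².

Sum moments about the fulcrum (at 2.49 m from the right end) (the support reaction has zero arm there).
Beam weight: 5.49 × 9.8 = 53.8 N down at 2.77 m → arm 0.28 m, τ = 53.8 × 0.28 = 15.06 N·m counterclockwise.
Bucket of sand: 24.3 × 9.8 = 238.1 N down at 1.8 m → arm 0.69 m, τ = 238.1 × 0.69 = 164.3 N·m clockwise.
Net moment of existing loads = 149.2 N·m clockwise.
The speaker weighs 8.61 × 9.8 = 84.38 N and must supply an equal counterclockwise moment, so its lever arm about the fulcrum is 149.2 / 84.38 = 1.77 m.
That puts it at 2.49 + 1.77 = 4.26 m from the right end.

x ≈ 4.26 m from the right end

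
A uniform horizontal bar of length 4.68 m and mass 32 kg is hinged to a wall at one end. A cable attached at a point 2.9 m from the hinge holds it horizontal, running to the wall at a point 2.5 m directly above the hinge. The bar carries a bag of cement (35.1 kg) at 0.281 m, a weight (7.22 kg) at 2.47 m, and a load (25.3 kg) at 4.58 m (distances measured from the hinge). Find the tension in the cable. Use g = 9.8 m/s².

About the hinge:
Beam weight: 32 × 9.8 = 313.6 N down at 2.34 m → arm 2.34 m, τ = 313.6 × 2.34 = 733.8 N·m clockwise.
Bag of cement: 35.1 × 9.8 = 344 N down at 0.281 m → arm 0.281 m, τ = 344 × 0.281 = 96.66 N·m clockwise.
Weight: 7.22 × 9.8 = 70.76 N down at 2.47 m → arm 2.47 m, τ = 70.76 × 2.47 = 174.8 N·m clockwise.
Load: 25.3 × 9.8 = 247.9 N down at 4.58 m → arm 4.58 m, τ = 247.9 × 4.58 = 1135 N·m clockwise.
Total clockwise load moment = 2140 N·m.
The cable tension T acts at 2.9 m; only its component perpendicular to the bar, T sinθ, produces torque. sinθ = h/√(h²+d²) = 2.5/√(2.5²+2.9²) = 0.6529.
Στ = 0 ⇒ T × 2.9 × 0.6529 = 2140 ⇒ T = 2140 / 1.893 = 1130 N.

T ≈ 1130 N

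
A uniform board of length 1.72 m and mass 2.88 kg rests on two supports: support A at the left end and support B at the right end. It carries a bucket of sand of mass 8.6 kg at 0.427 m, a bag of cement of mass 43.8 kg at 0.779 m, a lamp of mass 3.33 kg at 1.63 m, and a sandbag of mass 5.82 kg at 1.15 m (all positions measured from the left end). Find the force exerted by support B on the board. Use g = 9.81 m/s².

R_B ≈ 299 N

Choose support A as the axis so its reaction then has zero moment arm.
Beam weight: 2.88 × 9.81 = 28.25 N down at 0.86 m → arm 0.86 m, τ = 28.25 × 0.86 = 24.29 N·m clockwise.
Bucket of sand: 8.6 × 9.81 = 84.37 N down at 0.427 m → arm 0.427 m, τ = 84.37 × 0.427 = 36.03 N·m clockwise.
Bag of cement: 43.8 × 9.81 = 429.7 N down at 0.779 m → arm 0.779 m, τ = 429.7 × 0.779 = 334.7 N·m clockwise.
Lamp: 3.33 × 9.81 = 32.67 N down at 1.63 m → arm 1.63 m, τ = 32.67 × 1.63 = 53.25 N·m clockwise.
Sandbag: 5.82 × 9.81 = 57.09 N down at 1.15 m → arm 1.15 m, τ = 57.09 × 1.15 = 65.65 N·m clockwise.
Net load moment about support A = 513.9 N·m clockwise.
Reaction R at support B is upward at 1.72 m, arm 1.72 m → moment R × 1.72 counterclockwise.
Balancing moments: R × 1.72 = 513.9, giving R = 299 N.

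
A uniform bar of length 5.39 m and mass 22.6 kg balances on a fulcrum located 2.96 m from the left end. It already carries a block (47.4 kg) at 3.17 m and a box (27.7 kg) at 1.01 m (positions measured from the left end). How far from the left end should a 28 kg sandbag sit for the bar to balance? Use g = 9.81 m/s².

Taking torques about the fulcrum (at 2.96 m from the left end):
Beam weight: 22.6 × 9.81 = 221.7 N down at 2.695 m → arm 0.265 m, τ = 221.7 × 0.265 = 58.75 N·m counterclockwise.
Block: 47.4 × 9.81 = 465 N down at 3.17 m → arm 0.21 m, τ = 465 × 0.21 = 97.65 N·m clockwise.
Box: 27.7 × 9.81 = 271.7 N down at 1.01 m → arm 1.95 m, τ = 271.7 × 1.95 = 529.8 N·m counterclockwise.
Net moment of existing loads = 490.9 N·m counterclockwise.
The sandbag weighs 28 × 9.81 = 274.7 N and must supply an equal clockwise moment, so its lever arm about the fulcrum is 490.9 / 274.7 = 1.79 m.
That puts it at 2.96 + 1.79 = 4.75 m from the left end.

x ≈ 4.75 m from the left end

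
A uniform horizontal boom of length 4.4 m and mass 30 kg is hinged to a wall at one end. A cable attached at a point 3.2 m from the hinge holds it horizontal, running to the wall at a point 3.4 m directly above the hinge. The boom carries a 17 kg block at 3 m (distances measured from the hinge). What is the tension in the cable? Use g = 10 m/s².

T ≈ 502 N

About the hinge:
Beam weight: 30 × 10 = 300 N down at 2.2 m → arm 2.2 m, τ = 300 × 2.2 = 660 N·m clockwise.
Block: 17 × 10 = 170 N down at 3 m → arm 3 m, τ = 170 × 3 = 510 N·m clockwise.
Total clockwise load moment = 1170 N·m.
The cable tension T acts at 3.2 m; only its component perpendicular to the boom, T sinθ, produces torque. sinθ = h/√(h²+d²) = 3.4/√(3.4²+3.2²) = 0.7282.
For rotational equilibrium, T × 3.2 × 0.7282 = 1170, so T = 1170 / 2.33 = 502 N.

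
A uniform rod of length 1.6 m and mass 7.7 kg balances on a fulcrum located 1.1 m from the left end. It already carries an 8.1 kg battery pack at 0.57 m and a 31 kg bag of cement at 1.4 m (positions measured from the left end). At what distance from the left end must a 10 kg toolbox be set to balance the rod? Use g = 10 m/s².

x ≈ 0.83 m from the left end

Choose the fulcrum (at 1.1 m from the left end) as the axis so the support reaction has zero arm there.
Beam weight: 7.7 × 10 = 77 N down at 0.8 m → arm 0.3 m, τ = 77 × 0.3 = 23.1 N·m counterclockwise.
Battery pack: 8.1 × 10 = 81 N down at 0.57 m → arm 0.53 m, τ = 81 × 0.53 = 42.93 N·m counterclockwise.
Bag of cement: 31 × 10 = 310 N down at 1.4 m → arm 0.3 m, τ = 310 × 0.3 = 93 N·m clockwise.
Net moment of existing loads = 26.97 N·m clockwise.
The toolbox weighs 10 × 10 = 100 N and must supply an equal counterclockwise moment, so its lever arm about the fulcrum is 26.97 / 100 = 0.27 m.
That puts it at 1.1 − 0.27 = 0.83 m from the left end.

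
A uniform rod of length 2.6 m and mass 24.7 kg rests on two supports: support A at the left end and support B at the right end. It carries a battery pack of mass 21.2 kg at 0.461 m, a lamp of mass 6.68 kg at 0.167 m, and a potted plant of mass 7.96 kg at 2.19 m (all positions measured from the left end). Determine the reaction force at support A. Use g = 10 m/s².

R_A ≈ 373 N

About support B:
Beam weight: 24.7 × 10 = 247 N down at 1.3 m → arm 1.3 m, τ = 247 × 1.3 = 321.1 N·m counterclockwise.
Battery pack: 21.2 × 10 = 212 N down at 0.461 m → arm 2.139 m, τ = 212 × 2.139 = 453.5 N·m counterclockwise.
Lamp: 6.68 × 10 = 66.8 N down at 0.167 m → arm 2.433 m, τ = 66.8 × 2.433 = 162.5 N·m counterclockwise.
Potted plant: 7.96 × 10 = 79.6 N down at 2.19 m → arm 0.41 m, τ = 79.6 × 0.41 = 32.64 N·m counterclockwise.
Net load moment about support B = 969.7 N·m counterclockwise.
Reaction R at support A is upward at 0 m, arm 2.6 m → moment R × 2.6 clockwise.
Στ = 0 ⇒ R × 2.6 = 969.7 ⇒ R = 373 N.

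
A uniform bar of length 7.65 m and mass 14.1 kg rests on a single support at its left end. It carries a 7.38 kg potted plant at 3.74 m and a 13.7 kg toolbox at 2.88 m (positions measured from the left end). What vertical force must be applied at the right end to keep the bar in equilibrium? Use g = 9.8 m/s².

Choose the left end as the axis so the unknown pivot reaction has zero arm there.
Beam weight: 14.1 × 9.8 = 138.2 N down at 3.825 m → arm 3.825 m, τ = 138.2 × 3.825 = 528.6 N·m clockwise.
Potted plant: 7.38 × 9.8 = 72.32 N down at 3.74 m → arm 3.74 m, τ = 72.32 × 3.74 = 270.5 N·m clockwise.
Toolbox: 13.7 × 9.8 = 134.3 N down at 2.88 m → arm 2.88 m, τ = 134.3 × 2.88 = 386.8 N·m clockwise.
Net moment of the loads = 1186 N·m clockwise.
The upward force F acts at the right end, arm 7.65 m, giving F × 7.65 counterclockwise.
Setting net torque to zero: F × 7.65 = 1186 → F = 1186 / 7.65 = 155 N.

F ≈ 155 N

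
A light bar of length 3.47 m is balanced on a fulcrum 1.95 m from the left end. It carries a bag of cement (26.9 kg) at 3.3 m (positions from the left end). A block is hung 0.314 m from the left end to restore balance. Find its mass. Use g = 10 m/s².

About the fulcrum (at 1.95 m from the left end):
Bag of cement: 26.9 × 10 = 269 N down at 3.3 m → arm 1.35 m, τ = 269 × 1.35 = 363.2 N·m clockwise.
Net moment of known loads = 363.2 N·m clockwise.
An unknown mass m at 0.314 m has arm 1.636 m; its moment is m·g·1.636 counterclockwise.
Στ = 0 ⇒ m × 10 × 1.636 = 363.2 ⇒ m = 363.2 / (10 × 1.636) = 22.2 kg.

m ≈ 22.2 kg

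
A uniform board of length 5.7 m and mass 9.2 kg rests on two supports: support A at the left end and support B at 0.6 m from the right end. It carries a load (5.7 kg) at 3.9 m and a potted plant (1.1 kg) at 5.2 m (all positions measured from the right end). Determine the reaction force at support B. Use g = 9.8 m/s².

R_B ≈ 71.2 N

Sum moments about support A (its reaction then has zero moment arm).
Beam weight: 9.2 × 9.8 = 90.16 N down at 2.85 m → arm 2.85 m, τ = 90.16 × 2.85 = 257 N·m clockwise.
Load: 5.7 × 9.8 = 55.86 N down at 3.9 m → arm 1.8 m, τ = 55.86 × 1.8 = 100.5 N·m clockwise.
Potted plant: 1.1 × 9.8 = 10.78 N down at 5.2 m → arm 0.5 m, τ = 10.78 × 0.5 = 5.39 N·m clockwise.
Net load moment about support A = 362.9 N·m clockwise.
Reaction R at support B is upward at 0.6 m, arm 5.1 m → moment R × 5.1 counterclockwise.
For rotational equilibrium, R × 5.1 = 362.9, so R = 71.2 N.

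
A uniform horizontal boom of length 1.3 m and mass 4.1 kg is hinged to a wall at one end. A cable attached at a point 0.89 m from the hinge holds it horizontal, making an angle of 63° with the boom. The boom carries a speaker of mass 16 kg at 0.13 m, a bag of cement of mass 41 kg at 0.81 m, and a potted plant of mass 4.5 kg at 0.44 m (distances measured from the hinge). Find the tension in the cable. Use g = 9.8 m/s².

T ≈ 494 N

Take moments about the hinge.
Beam weight: 4.1 × 9.8 = 40.18 N down at 0.65 m → arm 0.65 m, τ = 40.18 × 0.65 = 26.12 N·m clockwise.
Speaker: 16 × 9.8 = 156.8 N down at 0.13 m → arm 0.13 m, τ = 156.8 × 0.13 = 20.38 N·m clockwise.
Bag of cement: 41 × 9.8 = 401.8 N down at 0.81 m → arm 0.81 m, τ = 401.8 × 0.81 = 325.5 N·m clockwise.
Potted plant: 4.5 × 9.8 = 44.1 N down at 0.44 m → arm 0.44 m, τ = 44.1 × 0.44 = 19.4 N·m clockwise.
Total clockwise load moment = 391.4 N·m.
The cable tension T acts at 0.89 m; only its component perpendicular to the boom, T sinθ, produces torque. sin 63° = 0.891.
Setting net torque to zero: T × 0.89 × 0.891 = 391.4 → T = 391.4 / 0.793 = 494 N.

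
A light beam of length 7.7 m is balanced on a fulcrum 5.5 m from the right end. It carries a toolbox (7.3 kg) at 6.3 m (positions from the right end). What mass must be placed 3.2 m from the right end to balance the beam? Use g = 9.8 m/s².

m ≈ 2.54 kg

Choose the fulcrum (at 5.5 m from the right end) as the axis so the support reaction has zero arm there.
Toolbox: 7.3 × 9.8 = 71.54 N down at 6.3 m → arm 0.8 m, τ = 71.54 × 0.8 = 57.23 N·m counterclockwise.
Net moment of known loads = 57.23 N·m counterclockwise.
An unknown mass m at 3.2 m has arm 2.3 m; its moment is m·g·2.3 clockwise.
For rotational equilibrium, m × 9.8 × 2.3 = 57.23, so m = 57.23 / (9.8 × 2.3) = 2.54 kg.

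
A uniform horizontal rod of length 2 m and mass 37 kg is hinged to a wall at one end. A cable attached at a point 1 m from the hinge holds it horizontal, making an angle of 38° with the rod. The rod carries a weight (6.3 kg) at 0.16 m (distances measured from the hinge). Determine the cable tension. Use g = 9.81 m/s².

Take moments about the hinge.
Beam weight: 37 × 9.81 = 363 N down at 1 m → arm 1 m, τ = 363 × 1 = 363 N·m clockwise.
Weight: 6.3 × 9.81 = 61.8 N down at 0.16 m → arm 0.16 m, τ = 61.8 × 0.16 = 9.888 N·m clockwise.
Total clockwise load moment = 372.9 N·m.
The cable tension T acts at 1 m; only its component perpendicular to the rod, T sinθ, produces torque. sin 38° = 0.6157.
Στ = 0 ⇒ T × 1 × 0.6157 = 372.9 ⇒ T = 372.9 / 0.6157 = 606 N.

T ≈ 606 N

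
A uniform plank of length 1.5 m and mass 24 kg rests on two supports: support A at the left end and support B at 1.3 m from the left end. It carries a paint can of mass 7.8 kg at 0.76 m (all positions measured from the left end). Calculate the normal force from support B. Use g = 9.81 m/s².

Taking torques about support A:
Beam weight: 24 × 9.81 = 235.4 N down at 0.75 m → arm 0.75 m, τ = 235.4 × 0.75 = 176.6 N·m clockwise.
Paint can: 7.8 × 9.81 = 76.52 N down at 0.76 m → arm 0.76 m, τ = 76.52 × 0.76 = 58.16 N·m clockwise.
Net load moment about support A = 234.8 N·m clockwise.
Reaction R at support B is upward at 1.3 m, arm 1.3 m → moment R × 1.3 counterclockwise.
Setting net torque to zero: R × 1.3 = 234.8 → R = 181 N.

R_B ≈ 181 N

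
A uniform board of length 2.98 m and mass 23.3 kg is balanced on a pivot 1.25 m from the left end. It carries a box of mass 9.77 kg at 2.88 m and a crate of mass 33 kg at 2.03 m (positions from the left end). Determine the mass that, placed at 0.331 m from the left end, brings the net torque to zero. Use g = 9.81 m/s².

Choose the pivot (at 1.25 m from the left end) as the axis so the support reaction has zero arm there.
Beam weight: 23.3 × 9.81 = 228.6 N down at 1.49 m → arm 0.24 m, τ = 228.6 × 0.24 = 54.86 N·m clockwise.
Box: 9.77 × 9.81 = 95.84 N down at 2.88 m → arm 1.63 m, τ = 95.84 × 1.63 = 156.2 N·m clockwise.
Crate: 33 × 9.81 = 323.7 N down at 2.03 m → arm 0.78 m, τ = 323.7 × 0.78 = 252.5 N·m clockwise.
Net moment of known loads = 463.6 N·m clockwise.
An unknown mass m at 0.331 m has arm 0.919 m; its moment is m·g·0.919 counterclockwise.
Setting net torque to zero: m × 9.81 × 0.919 = 463.6 → m = 463.6 / (9.81 × 0.919) = 51.4 kg.

m ≈ 51.4 kg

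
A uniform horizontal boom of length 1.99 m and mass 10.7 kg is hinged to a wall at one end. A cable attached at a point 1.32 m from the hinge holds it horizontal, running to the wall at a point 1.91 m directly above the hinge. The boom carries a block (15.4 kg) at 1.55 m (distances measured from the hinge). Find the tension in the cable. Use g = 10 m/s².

T ≈ 318 N

Taking torques about the hinge:
Beam weight: 10.7 × 10 = 107 N down at 0.995 m → arm 0.995 m, τ = 107 × 0.995 = 106.5 N·m clockwise.
Block: 15.4 × 10 = 154 N down at 1.55 m → arm 1.55 m, τ = 154 × 1.55 = 238.7 N·m clockwise.
Total clockwise load moment = 345.2 N·m.
The cable tension T acts at 1.32 m; only its component perpendicular to the boom, T sinθ, produces torque. sinθ = h/√(h²+d²) = 1.91/√(1.91²+1.32²) = 0.8227.
For rotational equilibrium, T × 1.32 × 0.8227 = 345.2, so T = 345.2 / 1.086 = 318 N.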